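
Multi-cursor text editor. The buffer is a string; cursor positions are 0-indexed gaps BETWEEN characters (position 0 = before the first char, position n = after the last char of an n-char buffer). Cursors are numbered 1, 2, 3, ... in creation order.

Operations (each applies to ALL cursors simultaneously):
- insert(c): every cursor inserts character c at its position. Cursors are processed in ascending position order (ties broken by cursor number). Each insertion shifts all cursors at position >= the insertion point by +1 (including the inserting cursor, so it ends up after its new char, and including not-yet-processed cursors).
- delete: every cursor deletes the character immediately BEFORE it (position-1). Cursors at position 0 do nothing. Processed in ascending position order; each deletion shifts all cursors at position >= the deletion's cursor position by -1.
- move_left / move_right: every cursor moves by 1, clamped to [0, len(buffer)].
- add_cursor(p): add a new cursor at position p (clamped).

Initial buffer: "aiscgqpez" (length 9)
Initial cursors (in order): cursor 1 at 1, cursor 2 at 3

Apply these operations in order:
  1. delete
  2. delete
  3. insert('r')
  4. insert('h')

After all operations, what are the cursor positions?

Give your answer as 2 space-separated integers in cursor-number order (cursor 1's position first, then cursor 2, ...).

Answer: 4 4

Derivation:
After op 1 (delete): buffer="icgqpez" (len 7), cursors c1@0 c2@1, authorship .......
After op 2 (delete): buffer="cgqpez" (len 6), cursors c1@0 c2@0, authorship ......
After op 3 (insert('r')): buffer="rrcgqpez" (len 8), cursors c1@2 c2@2, authorship 12......
After op 4 (insert('h')): buffer="rrhhcgqpez" (len 10), cursors c1@4 c2@4, authorship 1212......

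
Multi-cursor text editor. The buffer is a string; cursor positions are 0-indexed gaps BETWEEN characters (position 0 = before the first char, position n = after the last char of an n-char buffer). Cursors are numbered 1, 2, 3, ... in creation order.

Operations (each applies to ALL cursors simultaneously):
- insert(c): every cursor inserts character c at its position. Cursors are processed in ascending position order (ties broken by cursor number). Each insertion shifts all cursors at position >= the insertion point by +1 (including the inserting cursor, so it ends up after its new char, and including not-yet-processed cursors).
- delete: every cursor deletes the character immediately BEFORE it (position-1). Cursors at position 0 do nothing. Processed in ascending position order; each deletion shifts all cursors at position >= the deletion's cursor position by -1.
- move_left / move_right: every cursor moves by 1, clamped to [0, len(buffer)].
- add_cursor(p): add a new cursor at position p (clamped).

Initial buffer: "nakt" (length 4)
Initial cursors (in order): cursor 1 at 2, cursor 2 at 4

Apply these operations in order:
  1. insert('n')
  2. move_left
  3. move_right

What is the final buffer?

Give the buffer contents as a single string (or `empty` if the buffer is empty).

Answer: nanktn

Derivation:
After op 1 (insert('n')): buffer="nanktn" (len 6), cursors c1@3 c2@6, authorship ..1..2
After op 2 (move_left): buffer="nanktn" (len 6), cursors c1@2 c2@5, authorship ..1..2
After op 3 (move_right): buffer="nanktn" (len 6), cursors c1@3 c2@6, authorship ..1..2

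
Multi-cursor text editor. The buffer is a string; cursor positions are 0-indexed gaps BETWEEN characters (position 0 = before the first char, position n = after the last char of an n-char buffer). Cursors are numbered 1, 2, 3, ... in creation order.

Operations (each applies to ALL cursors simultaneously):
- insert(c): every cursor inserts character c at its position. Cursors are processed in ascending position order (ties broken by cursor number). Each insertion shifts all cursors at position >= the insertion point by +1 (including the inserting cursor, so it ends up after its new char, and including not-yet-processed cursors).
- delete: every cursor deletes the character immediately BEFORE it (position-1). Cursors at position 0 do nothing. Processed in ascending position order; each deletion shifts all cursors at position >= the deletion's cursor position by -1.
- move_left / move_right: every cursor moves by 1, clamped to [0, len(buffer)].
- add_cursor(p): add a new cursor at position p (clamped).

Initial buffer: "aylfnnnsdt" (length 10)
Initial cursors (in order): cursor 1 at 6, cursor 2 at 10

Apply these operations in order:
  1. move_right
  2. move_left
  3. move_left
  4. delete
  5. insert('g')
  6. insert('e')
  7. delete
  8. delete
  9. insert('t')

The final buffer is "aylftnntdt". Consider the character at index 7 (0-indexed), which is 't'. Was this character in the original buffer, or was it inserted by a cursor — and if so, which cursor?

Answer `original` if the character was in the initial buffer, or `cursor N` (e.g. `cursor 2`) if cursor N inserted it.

Answer: cursor 2

Derivation:
After op 1 (move_right): buffer="aylfnnnsdt" (len 10), cursors c1@7 c2@10, authorship ..........
After op 2 (move_left): buffer="aylfnnnsdt" (len 10), cursors c1@6 c2@9, authorship ..........
After op 3 (move_left): buffer="aylfnnnsdt" (len 10), cursors c1@5 c2@8, authorship ..........
After op 4 (delete): buffer="aylfnndt" (len 8), cursors c1@4 c2@6, authorship ........
After op 5 (insert('g')): buffer="aylfgnngdt" (len 10), cursors c1@5 c2@8, authorship ....1..2..
After op 6 (insert('e')): buffer="aylfgenngedt" (len 12), cursors c1@6 c2@10, authorship ....11..22..
After op 7 (delete): buffer="aylfgnngdt" (len 10), cursors c1@5 c2@8, authorship ....1..2..
After op 8 (delete): buffer="aylfnndt" (len 8), cursors c1@4 c2@6, authorship ........
After op 9 (insert('t')): buffer="aylftnntdt" (len 10), cursors c1@5 c2@8, authorship ....1..2..
Authorship (.=original, N=cursor N): . . . . 1 . . 2 . .
Index 7: author = 2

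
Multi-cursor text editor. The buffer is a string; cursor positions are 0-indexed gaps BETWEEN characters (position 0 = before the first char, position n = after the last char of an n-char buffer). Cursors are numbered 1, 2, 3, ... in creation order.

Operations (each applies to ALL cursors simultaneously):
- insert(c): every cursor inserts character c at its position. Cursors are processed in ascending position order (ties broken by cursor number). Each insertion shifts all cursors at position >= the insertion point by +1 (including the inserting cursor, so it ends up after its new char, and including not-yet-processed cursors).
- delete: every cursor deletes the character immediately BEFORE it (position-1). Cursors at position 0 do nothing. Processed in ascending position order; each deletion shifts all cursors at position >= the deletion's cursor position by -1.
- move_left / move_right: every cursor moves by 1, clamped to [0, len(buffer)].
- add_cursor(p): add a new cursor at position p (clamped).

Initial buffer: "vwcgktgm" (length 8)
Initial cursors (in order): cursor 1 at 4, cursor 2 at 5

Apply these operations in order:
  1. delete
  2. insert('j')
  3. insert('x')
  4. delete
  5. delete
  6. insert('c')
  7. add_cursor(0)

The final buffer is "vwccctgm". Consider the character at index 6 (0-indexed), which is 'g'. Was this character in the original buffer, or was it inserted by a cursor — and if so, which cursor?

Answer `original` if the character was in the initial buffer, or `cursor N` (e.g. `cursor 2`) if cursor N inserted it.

After op 1 (delete): buffer="vwctgm" (len 6), cursors c1@3 c2@3, authorship ......
After op 2 (insert('j')): buffer="vwcjjtgm" (len 8), cursors c1@5 c2@5, authorship ...12...
After op 3 (insert('x')): buffer="vwcjjxxtgm" (len 10), cursors c1@7 c2@7, authorship ...1212...
After op 4 (delete): buffer="vwcjjtgm" (len 8), cursors c1@5 c2@5, authorship ...12...
After op 5 (delete): buffer="vwctgm" (len 6), cursors c1@3 c2@3, authorship ......
After op 6 (insert('c')): buffer="vwccctgm" (len 8), cursors c1@5 c2@5, authorship ...12...
After op 7 (add_cursor(0)): buffer="vwccctgm" (len 8), cursors c3@0 c1@5 c2@5, authorship ...12...
Authorship (.=original, N=cursor N): . . . 1 2 . . .
Index 6: author = original

Answer: original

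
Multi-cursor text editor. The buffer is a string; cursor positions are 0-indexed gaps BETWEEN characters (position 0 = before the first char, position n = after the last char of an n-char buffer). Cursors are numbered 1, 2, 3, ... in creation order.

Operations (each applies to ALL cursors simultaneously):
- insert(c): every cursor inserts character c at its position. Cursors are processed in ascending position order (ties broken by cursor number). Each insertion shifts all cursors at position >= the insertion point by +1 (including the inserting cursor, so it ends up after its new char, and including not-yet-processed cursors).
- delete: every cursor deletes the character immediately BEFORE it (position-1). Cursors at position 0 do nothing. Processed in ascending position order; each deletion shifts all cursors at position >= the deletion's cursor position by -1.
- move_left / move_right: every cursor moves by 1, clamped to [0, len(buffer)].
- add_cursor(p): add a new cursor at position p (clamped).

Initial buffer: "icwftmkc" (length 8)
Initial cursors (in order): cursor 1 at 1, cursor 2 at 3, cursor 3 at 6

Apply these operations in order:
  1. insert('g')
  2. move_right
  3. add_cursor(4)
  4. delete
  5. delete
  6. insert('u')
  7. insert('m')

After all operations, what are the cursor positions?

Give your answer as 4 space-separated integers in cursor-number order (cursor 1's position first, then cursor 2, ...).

After op 1 (insert('g')): buffer="igcwgftmgkc" (len 11), cursors c1@2 c2@5 c3@9, authorship .1..2...3..
After op 2 (move_right): buffer="igcwgftmgkc" (len 11), cursors c1@3 c2@6 c3@10, authorship .1..2...3..
After op 3 (add_cursor(4)): buffer="igcwgftmgkc" (len 11), cursors c1@3 c4@4 c2@6 c3@10, authorship .1..2...3..
After op 4 (delete): buffer="iggtmgc" (len 7), cursors c1@2 c4@2 c2@3 c3@6, authorship .12..3.
After op 5 (delete): buffer="tmc" (len 3), cursors c1@0 c2@0 c4@0 c3@2, authorship ...
After op 6 (insert('u')): buffer="uuutmuc" (len 7), cursors c1@3 c2@3 c4@3 c3@6, authorship 124..3.
After op 7 (insert('m')): buffer="uuummmtmumc" (len 11), cursors c1@6 c2@6 c4@6 c3@10, authorship 124124..33.

Answer: 6 6 10 6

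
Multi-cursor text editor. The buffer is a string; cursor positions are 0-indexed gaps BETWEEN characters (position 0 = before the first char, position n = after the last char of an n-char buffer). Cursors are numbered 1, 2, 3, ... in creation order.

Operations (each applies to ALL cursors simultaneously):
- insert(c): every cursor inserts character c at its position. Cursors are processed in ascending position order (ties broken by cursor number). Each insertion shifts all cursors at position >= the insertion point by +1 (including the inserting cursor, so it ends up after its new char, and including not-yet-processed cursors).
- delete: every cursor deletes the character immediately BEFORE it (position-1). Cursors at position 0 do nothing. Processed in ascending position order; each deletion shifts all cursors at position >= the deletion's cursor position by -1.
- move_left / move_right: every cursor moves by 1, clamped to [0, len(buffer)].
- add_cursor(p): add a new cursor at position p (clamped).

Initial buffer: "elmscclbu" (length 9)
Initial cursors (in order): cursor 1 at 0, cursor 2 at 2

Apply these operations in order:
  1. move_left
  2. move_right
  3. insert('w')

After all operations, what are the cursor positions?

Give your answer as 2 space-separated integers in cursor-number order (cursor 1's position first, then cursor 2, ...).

Answer: 2 4

Derivation:
After op 1 (move_left): buffer="elmscclbu" (len 9), cursors c1@0 c2@1, authorship .........
After op 2 (move_right): buffer="elmscclbu" (len 9), cursors c1@1 c2@2, authorship .........
After op 3 (insert('w')): buffer="ewlwmscclbu" (len 11), cursors c1@2 c2@4, authorship .1.2.......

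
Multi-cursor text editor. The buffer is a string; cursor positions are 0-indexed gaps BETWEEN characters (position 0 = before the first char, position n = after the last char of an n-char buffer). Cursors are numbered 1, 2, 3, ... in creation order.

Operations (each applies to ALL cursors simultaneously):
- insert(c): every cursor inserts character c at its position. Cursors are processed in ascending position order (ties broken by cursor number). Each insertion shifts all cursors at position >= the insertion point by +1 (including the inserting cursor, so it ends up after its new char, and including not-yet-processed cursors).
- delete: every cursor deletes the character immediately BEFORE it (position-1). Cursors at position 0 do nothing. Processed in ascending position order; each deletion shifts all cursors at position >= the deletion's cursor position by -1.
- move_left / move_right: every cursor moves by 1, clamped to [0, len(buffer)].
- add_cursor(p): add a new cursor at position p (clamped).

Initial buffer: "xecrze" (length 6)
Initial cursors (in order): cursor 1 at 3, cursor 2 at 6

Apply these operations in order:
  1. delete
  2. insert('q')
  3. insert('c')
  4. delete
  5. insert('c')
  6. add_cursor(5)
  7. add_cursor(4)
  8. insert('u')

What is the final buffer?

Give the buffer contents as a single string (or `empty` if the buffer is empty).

After op 1 (delete): buffer="xerz" (len 4), cursors c1@2 c2@4, authorship ....
After op 2 (insert('q')): buffer="xeqrzq" (len 6), cursors c1@3 c2@6, authorship ..1..2
After op 3 (insert('c')): buffer="xeqcrzqc" (len 8), cursors c1@4 c2@8, authorship ..11..22
After op 4 (delete): buffer="xeqrzq" (len 6), cursors c1@3 c2@6, authorship ..1..2
After op 5 (insert('c')): buffer="xeqcrzqc" (len 8), cursors c1@4 c2@8, authorship ..11..22
After op 6 (add_cursor(5)): buffer="xeqcrzqc" (len 8), cursors c1@4 c3@5 c2@8, authorship ..11..22
After op 7 (add_cursor(4)): buffer="xeqcrzqc" (len 8), cursors c1@4 c4@4 c3@5 c2@8, authorship ..11..22
After op 8 (insert('u')): buffer="xeqcuuruzqcu" (len 12), cursors c1@6 c4@6 c3@8 c2@12, authorship ..1114.3.222

Answer: xeqcuuruzqcu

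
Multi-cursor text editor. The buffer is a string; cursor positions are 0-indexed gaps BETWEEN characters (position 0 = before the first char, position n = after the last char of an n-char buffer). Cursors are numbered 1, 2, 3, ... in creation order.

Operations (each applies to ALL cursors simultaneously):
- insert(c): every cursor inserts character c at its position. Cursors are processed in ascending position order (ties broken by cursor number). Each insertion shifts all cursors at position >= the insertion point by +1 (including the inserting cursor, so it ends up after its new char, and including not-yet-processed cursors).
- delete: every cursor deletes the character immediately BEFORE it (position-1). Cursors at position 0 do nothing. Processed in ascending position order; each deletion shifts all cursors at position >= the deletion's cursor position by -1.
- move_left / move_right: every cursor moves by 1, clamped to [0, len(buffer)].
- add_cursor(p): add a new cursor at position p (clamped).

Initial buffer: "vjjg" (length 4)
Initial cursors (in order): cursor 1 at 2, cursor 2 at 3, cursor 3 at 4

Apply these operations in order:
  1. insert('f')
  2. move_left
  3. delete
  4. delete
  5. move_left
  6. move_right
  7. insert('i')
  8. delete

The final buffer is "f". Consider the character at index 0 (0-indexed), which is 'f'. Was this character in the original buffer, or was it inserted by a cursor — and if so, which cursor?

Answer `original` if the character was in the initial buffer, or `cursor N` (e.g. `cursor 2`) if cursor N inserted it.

Answer: cursor 3

Derivation:
After op 1 (insert('f')): buffer="vjfjfgf" (len 7), cursors c1@3 c2@5 c3@7, authorship ..1.2.3
After op 2 (move_left): buffer="vjfjfgf" (len 7), cursors c1@2 c2@4 c3@6, authorship ..1.2.3
After op 3 (delete): buffer="vfff" (len 4), cursors c1@1 c2@2 c3@3, authorship .123
After op 4 (delete): buffer="f" (len 1), cursors c1@0 c2@0 c3@0, authorship 3
After op 5 (move_left): buffer="f" (len 1), cursors c1@0 c2@0 c3@0, authorship 3
After op 6 (move_right): buffer="f" (len 1), cursors c1@1 c2@1 c3@1, authorship 3
After op 7 (insert('i')): buffer="fiii" (len 4), cursors c1@4 c2@4 c3@4, authorship 3123
After op 8 (delete): buffer="f" (len 1), cursors c1@1 c2@1 c3@1, authorship 3
Authorship (.=original, N=cursor N): 3
Index 0: author = 3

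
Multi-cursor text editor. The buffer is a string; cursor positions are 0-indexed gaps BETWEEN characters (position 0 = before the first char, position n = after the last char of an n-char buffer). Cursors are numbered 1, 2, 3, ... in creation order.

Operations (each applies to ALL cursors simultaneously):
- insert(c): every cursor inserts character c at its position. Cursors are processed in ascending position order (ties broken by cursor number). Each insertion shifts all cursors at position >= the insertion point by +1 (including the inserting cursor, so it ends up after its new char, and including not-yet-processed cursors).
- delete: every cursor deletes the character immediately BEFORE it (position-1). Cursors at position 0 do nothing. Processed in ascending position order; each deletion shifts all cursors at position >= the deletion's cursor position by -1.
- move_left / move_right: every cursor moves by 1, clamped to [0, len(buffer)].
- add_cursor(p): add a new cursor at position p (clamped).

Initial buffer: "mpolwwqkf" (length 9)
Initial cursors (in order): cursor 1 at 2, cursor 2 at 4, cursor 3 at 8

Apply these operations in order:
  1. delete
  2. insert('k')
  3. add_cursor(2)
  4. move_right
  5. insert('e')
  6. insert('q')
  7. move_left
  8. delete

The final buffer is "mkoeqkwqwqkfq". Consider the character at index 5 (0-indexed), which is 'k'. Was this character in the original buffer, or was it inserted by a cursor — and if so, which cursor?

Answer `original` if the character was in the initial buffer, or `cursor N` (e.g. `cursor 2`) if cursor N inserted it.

After op 1 (delete): buffer="mowwqf" (len 6), cursors c1@1 c2@2 c3@5, authorship ......
After op 2 (insert('k')): buffer="mkokwwqkf" (len 9), cursors c1@2 c2@4 c3@8, authorship .1.2...3.
After op 3 (add_cursor(2)): buffer="mkokwwqkf" (len 9), cursors c1@2 c4@2 c2@4 c3@8, authorship .1.2...3.
After op 4 (move_right): buffer="mkokwwqkf" (len 9), cursors c1@3 c4@3 c2@5 c3@9, authorship .1.2...3.
After op 5 (insert('e')): buffer="mkoeekwewqkfe" (len 13), cursors c1@5 c4@5 c2@8 c3@13, authorship .1.142.2..3.3
After op 6 (insert('q')): buffer="mkoeeqqkweqwqkfeq" (len 17), cursors c1@7 c4@7 c2@11 c3@17, authorship .1.14142.22..3.33
After op 7 (move_left): buffer="mkoeeqqkweqwqkfeq" (len 17), cursors c1@6 c4@6 c2@10 c3@16, authorship .1.14142.22..3.33
After op 8 (delete): buffer="mkoeqkwqwqkfq" (len 13), cursors c1@4 c4@4 c2@7 c3@12, authorship .1.142.2..3.3
Authorship (.=original, N=cursor N): . 1 . 1 4 2 . 2 . . 3 . 3
Index 5: author = 2

Answer: cursor 2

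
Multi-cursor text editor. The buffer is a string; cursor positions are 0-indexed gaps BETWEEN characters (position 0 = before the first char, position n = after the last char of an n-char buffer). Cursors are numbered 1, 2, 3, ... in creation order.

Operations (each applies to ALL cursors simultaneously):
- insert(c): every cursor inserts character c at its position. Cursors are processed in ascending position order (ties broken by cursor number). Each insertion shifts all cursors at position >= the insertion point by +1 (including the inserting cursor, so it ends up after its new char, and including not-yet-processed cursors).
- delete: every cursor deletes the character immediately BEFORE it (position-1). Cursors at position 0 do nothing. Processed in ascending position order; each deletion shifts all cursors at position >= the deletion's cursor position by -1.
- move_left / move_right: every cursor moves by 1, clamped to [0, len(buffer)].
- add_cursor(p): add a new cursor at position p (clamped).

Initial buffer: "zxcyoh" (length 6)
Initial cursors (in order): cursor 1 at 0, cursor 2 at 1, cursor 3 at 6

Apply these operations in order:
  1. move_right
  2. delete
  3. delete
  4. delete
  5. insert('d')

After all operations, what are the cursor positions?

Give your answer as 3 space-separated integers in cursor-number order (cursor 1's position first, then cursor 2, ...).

After op 1 (move_right): buffer="zxcyoh" (len 6), cursors c1@1 c2@2 c3@6, authorship ......
After op 2 (delete): buffer="cyo" (len 3), cursors c1@0 c2@0 c3@3, authorship ...
After op 3 (delete): buffer="cy" (len 2), cursors c1@0 c2@0 c3@2, authorship ..
After op 4 (delete): buffer="c" (len 1), cursors c1@0 c2@0 c3@1, authorship .
After op 5 (insert('d')): buffer="ddcd" (len 4), cursors c1@2 c2@2 c3@4, authorship 12.3

Answer: 2 2 4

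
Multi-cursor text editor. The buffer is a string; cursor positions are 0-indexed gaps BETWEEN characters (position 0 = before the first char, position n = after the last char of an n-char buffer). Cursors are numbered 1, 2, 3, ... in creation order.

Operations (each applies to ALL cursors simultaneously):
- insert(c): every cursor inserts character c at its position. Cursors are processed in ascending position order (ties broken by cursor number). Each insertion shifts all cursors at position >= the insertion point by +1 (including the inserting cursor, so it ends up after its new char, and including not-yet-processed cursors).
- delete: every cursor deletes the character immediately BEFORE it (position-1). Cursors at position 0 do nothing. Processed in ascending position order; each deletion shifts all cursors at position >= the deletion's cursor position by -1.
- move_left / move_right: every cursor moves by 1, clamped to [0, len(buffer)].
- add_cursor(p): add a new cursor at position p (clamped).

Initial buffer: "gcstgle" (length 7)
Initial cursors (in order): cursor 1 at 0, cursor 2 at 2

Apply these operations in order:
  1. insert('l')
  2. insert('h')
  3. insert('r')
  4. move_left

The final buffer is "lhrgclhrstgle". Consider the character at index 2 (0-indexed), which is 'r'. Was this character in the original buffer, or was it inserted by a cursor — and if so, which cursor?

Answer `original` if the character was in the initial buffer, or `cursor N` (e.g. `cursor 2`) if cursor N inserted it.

After op 1 (insert('l')): buffer="lgclstgle" (len 9), cursors c1@1 c2@4, authorship 1..2.....
After op 2 (insert('h')): buffer="lhgclhstgle" (len 11), cursors c1@2 c2@6, authorship 11..22.....
After op 3 (insert('r')): buffer="lhrgclhrstgle" (len 13), cursors c1@3 c2@8, authorship 111..222.....
After op 4 (move_left): buffer="lhrgclhrstgle" (len 13), cursors c1@2 c2@7, authorship 111..222.....
Authorship (.=original, N=cursor N): 1 1 1 . . 2 2 2 . . . . .
Index 2: author = 1

Answer: cursor 1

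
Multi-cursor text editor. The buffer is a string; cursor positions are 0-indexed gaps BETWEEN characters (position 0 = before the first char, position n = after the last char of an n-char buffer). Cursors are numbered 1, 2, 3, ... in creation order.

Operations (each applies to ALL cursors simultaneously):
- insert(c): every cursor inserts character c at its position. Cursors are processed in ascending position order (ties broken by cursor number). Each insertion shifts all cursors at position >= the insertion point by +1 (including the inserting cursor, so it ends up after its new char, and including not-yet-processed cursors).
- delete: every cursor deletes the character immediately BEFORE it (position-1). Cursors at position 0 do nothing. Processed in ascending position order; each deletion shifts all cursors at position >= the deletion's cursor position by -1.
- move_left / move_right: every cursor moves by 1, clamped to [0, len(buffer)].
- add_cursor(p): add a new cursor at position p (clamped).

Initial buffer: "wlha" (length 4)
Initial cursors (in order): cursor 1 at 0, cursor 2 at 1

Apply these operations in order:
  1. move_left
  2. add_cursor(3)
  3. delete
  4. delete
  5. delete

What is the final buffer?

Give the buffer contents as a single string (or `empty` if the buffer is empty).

Answer: a

Derivation:
After op 1 (move_left): buffer="wlha" (len 4), cursors c1@0 c2@0, authorship ....
After op 2 (add_cursor(3)): buffer="wlha" (len 4), cursors c1@0 c2@0 c3@3, authorship ....
After op 3 (delete): buffer="wla" (len 3), cursors c1@0 c2@0 c3@2, authorship ...
After op 4 (delete): buffer="wa" (len 2), cursors c1@0 c2@0 c3@1, authorship ..
After op 5 (delete): buffer="a" (len 1), cursors c1@0 c2@0 c3@0, authorship .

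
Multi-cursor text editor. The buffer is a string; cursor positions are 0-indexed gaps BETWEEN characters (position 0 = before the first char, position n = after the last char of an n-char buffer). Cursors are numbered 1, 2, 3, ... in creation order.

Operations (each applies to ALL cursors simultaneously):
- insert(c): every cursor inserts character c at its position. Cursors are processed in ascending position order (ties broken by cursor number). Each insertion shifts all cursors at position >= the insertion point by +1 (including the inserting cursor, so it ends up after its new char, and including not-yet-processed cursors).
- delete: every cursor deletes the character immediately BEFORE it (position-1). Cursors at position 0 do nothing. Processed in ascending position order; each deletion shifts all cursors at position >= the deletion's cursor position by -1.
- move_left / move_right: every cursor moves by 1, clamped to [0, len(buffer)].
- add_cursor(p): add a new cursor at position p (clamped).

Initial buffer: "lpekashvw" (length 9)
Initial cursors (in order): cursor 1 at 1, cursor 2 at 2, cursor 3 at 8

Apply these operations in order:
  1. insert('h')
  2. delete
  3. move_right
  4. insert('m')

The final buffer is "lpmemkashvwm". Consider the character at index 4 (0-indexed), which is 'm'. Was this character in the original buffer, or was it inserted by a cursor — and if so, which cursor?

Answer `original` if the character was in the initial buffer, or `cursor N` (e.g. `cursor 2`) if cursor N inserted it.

Answer: cursor 2

Derivation:
After op 1 (insert('h')): buffer="lhphekashvhw" (len 12), cursors c1@2 c2@4 c3@11, authorship .1.2......3.
After op 2 (delete): buffer="lpekashvw" (len 9), cursors c1@1 c2@2 c3@8, authorship .........
After op 3 (move_right): buffer="lpekashvw" (len 9), cursors c1@2 c2@3 c3@9, authorship .........
After op 4 (insert('m')): buffer="lpmemkashvwm" (len 12), cursors c1@3 c2@5 c3@12, authorship ..1.2......3
Authorship (.=original, N=cursor N): . . 1 . 2 . . . . . . 3
Index 4: author = 2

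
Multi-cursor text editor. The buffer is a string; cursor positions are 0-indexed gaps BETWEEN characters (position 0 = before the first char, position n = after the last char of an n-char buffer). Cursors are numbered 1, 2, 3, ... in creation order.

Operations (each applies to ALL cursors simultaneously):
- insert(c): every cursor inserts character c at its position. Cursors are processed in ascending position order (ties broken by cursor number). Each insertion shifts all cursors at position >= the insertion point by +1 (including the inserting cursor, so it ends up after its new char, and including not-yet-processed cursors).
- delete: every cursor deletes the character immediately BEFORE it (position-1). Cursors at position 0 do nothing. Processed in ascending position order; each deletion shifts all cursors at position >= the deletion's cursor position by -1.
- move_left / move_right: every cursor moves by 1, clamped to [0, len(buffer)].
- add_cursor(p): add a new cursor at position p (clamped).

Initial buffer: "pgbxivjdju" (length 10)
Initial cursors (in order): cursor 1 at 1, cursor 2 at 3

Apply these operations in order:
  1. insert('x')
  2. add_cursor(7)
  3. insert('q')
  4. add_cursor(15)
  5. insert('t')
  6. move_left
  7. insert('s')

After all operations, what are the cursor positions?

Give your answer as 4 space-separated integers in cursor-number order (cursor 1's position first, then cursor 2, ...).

Answer: 4 10 15 22

Derivation:
After op 1 (insert('x')): buffer="pxgbxxivjdju" (len 12), cursors c1@2 c2@5, authorship .1..2.......
After op 2 (add_cursor(7)): buffer="pxgbxxivjdju" (len 12), cursors c1@2 c2@5 c3@7, authorship .1..2.......
After op 3 (insert('q')): buffer="pxqgbxqxiqvjdju" (len 15), cursors c1@3 c2@7 c3@10, authorship .11..22..3.....
After op 4 (add_cursor(15)): buffer="pxqgbxqxiqvjdju" (len 15), cursors c1@3 c2@7 c3@10 c4@15, authorship .11..22..3.....
After op 5 (insert('t')): buffer="pxqtgbxqtxiqtvjdjut" (len 19), cursors c1@4 c2@9 c3@13 c4@19, authorship .111..222..33.....4
After op 6 (move_left): buffer="pxqtgbxqtxiqtvjdjut" (len 19), cursors c1@3 c2@8 c3@12 c4@18, authorship .111..222..33.....4
After op 7 (insert('s')): buffer="pxqstgbxqstxiqstvjdjust" (len 23), cursors c1@4 c2@10 c3@15 c4@22, authorship .1111..2222..333.....44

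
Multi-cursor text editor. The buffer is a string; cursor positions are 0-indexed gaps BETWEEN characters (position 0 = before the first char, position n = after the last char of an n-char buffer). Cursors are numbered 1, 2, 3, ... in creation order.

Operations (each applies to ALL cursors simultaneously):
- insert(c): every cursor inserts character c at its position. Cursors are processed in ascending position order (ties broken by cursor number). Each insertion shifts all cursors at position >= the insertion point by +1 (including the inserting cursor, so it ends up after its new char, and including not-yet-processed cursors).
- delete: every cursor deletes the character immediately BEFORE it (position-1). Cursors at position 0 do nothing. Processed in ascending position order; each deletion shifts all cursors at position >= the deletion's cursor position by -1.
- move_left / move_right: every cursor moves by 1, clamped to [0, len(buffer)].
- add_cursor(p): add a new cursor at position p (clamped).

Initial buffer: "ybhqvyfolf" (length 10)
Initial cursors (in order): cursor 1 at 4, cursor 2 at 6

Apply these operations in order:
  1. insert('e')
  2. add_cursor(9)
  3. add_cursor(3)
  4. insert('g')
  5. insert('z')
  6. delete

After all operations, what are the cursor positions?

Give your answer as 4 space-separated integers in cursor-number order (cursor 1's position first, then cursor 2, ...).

After op 1 (insert('e')): buffer="ybhqevyefolf" (len 12), cursors c1@5 c2@8, authorship ....1..2....
After op 2 (add_cursor(9)): buffer="ybhqevyefolf" (len 12), cursors c1@5 c2@8 c3@9, authorship ....1..2....
After op 3 (add_cursor(3)): buffer="ybhqevyefolf" (len 12), cursors c4@3 c1@5 c2@8 c3@9, authorship ....1..2....
After op 4 (insert('g')): buffer="ybhgqegvyegfgolf" (len 16), cursors c4@4 c1@7 c2@11 c3@13, authorship ...4.11..22.3...
After op 5 (insert('z')): buffer="ybhgzqegzvyegzfgzolf" (len 20), cursors c4@5 c1@9 c2@14 c3@17, authorship ...44.111..222.33...
After op 6 (delete): buffer="ybhgqegvyegfgolf" (len 16), cursors c4@4 c1@7 c2@11 c3@13, authorship ...4.11..22.3...

Answer: 7 11 13 4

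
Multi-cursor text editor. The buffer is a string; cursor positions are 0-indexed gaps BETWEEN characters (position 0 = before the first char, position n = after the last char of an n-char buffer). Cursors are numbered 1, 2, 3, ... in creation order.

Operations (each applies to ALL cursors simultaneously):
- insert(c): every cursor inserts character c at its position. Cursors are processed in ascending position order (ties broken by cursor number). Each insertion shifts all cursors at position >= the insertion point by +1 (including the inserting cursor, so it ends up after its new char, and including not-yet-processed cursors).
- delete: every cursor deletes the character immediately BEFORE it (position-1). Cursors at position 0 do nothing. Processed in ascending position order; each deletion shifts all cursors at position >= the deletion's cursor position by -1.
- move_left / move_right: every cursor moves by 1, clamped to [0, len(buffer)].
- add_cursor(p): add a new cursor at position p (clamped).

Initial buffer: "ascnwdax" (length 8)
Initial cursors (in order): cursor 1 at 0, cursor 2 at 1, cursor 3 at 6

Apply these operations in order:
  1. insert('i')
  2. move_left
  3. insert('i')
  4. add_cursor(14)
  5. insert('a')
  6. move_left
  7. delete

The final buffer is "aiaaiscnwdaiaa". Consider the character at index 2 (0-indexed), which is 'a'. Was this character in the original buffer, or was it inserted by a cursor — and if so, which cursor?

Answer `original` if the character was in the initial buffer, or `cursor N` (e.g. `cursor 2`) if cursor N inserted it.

Answer: original

Derivation:
After op 1 (insert('i')): buffer="iaiscnwdiax" (len 11), cursors c1@1 c2@3 c3@9, authorship 1.2.....3..
After op 2 (move_left): buffer="iaiscnwdiax" (len 11), cursors c1@0 c2@2 c3@8, authorship 1.2.....3..
After op 3 (insert('i')): buffer="iiaiiscnwdiiax" (len 14), cursors c1@1 c2@4 c3@11, authorship 11.22.....33..
After op 4 (add_cursor(14)): buffer="iiaiiscnwdiiax" (len 14), cursors c1@1 c2@4 c3@11 c4@14, authorship 11.22.....33..
After op 5 (insert('a')): buffer="iaiaiaiscnwdiaiaxa" (len 18), cursors c1@2 c2@6 c3@14 c4@18, authorship 111.222.....333..4
After op 6 (move_left): buffer="iaiaiaiscnwdiaiaxa" (len 18), cursors c1@1 c2@5 c3@13 c4@17, authorship 111.222.....333..4
After op 7 (delete): buffer="aiaaiscnwdaiaa" (len 14), cursors c1@0 c2@3 c3@10 c4@13, authorship 11.22.....33.4
Authorship (.=original, N=cursor N): 1 1 . 2 2 . . . . . 3 3 . 4
Index 2: author = original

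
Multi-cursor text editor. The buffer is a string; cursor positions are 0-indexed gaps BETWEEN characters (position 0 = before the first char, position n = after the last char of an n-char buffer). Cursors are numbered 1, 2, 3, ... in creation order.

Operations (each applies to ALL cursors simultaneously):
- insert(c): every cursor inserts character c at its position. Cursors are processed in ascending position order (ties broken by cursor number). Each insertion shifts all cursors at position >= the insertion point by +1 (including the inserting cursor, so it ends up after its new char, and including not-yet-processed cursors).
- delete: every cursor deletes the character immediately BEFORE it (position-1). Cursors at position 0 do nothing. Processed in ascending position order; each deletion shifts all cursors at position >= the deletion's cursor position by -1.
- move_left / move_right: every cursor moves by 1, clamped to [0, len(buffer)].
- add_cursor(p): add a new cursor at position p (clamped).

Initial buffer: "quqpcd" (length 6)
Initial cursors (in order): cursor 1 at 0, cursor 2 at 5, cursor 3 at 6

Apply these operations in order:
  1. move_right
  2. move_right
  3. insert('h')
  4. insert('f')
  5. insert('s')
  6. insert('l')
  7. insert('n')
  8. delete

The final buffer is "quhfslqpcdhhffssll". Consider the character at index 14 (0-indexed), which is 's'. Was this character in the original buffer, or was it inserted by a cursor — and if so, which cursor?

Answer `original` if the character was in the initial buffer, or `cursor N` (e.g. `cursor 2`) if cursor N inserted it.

Answer: cursor 2

Derivation:
After op 1 (move_right): buffer="quqpcd" (len 6), cursors c1@1 c2@6 c3@6, authorship ......
After op 2 (move_right): buffer="quqpcd" (len 6), cursors c1@2 c2@6 c3@6, authorship ......
After op 3 (insert('h')): buffer="quhqpcdhh" (len 9), cursors c1@3 c2@9 c3@9, authorship ..1....23
After op 4 (insert('f')): buffer="quhfqpcdhhff" (len 12), cursors c1@4 c2@12 c3@12, authorship ..11....2323
After op 5 (insert('s')): buffer="quhfsqpcdhhffss" (len 15), cursors c1@5 c2@15 c3@15, authorship ..111....232323
After op 6 (insert('l')): buffer="quhfslqpcdhhffssll" (len 18), cursors c1@6 c2@18 c3@18, authorship ..1111....23232323
After op 7 (insert('n')): buffer="quhfslnqpcdhhffssllnn" (len 21), cursors c1@7 c2@21 c3@21, authorship ..11111....2323232323
After op 8 (delete): buffer="quhfslqpcdhhffssll" (len 18), cursors c1@6 c2@18 c3@18, authorship ..1111....23232323
Authorship (.=original, N=cursor N): . . 1 1 1 1 . . . . 2 3 2 3 2 3 2 3
Index 14: author = 2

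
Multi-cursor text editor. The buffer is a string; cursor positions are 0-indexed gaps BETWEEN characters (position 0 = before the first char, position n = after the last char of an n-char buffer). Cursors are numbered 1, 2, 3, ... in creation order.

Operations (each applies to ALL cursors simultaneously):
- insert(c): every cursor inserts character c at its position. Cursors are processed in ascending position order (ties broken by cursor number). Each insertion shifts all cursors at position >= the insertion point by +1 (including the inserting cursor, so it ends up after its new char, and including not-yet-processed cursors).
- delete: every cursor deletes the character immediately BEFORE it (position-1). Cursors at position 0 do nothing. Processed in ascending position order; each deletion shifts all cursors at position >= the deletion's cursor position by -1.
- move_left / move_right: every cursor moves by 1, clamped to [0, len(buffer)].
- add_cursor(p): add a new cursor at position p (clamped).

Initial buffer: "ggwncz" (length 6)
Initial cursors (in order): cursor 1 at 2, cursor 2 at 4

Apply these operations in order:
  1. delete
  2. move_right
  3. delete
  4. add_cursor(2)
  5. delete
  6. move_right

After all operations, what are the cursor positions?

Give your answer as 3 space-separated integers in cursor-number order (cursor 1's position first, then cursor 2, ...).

After op 1 (delete): buffer="gwcz" (len 4), cursors c1@1 c2@2, authorship ....
After op 2 (move_right): buffer="gwcz" (len 4), cursors c1@2 c2@3, authorship ....
After op 3 (delete): buffer="gz" (len 2), cursors c1@1 c2@1, authorship ..
After op 4 (add_cursor(2)): buffer="gz" (len 2), cursors c1@1 c2@1 c3@2, authorship ..
After op 5 (delete): buffer="" (len 0), cursors c1@0 c2@0 c3@0, authorship 
After op 6 (move_right): buffer="" (len 0), cursors c1@0 c2@0 c3@0, authorship 

Answer: 0 0 0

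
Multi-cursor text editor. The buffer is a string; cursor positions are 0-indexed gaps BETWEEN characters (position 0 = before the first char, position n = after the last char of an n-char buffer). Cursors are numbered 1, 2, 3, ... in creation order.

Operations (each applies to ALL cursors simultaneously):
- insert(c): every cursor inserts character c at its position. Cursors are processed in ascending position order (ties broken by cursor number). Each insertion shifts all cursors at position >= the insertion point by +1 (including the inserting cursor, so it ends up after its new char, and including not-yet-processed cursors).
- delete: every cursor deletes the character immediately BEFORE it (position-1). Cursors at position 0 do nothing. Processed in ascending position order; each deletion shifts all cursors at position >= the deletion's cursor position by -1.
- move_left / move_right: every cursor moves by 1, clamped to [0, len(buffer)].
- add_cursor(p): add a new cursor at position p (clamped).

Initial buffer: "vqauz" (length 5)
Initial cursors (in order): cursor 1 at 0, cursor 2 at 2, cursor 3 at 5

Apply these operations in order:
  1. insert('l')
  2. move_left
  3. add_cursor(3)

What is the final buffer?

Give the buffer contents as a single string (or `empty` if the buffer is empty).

After op 1 (insert('l')): buffer="lvqlauzl" (len 8), cursors c1@1 c2@4 c3@8, authorship 1..2...3
After op 2 (move_left): buffer="lvqlauzl" (len 8), cursors c1@0 c2@3 c3@7, authorship 1..2...3
After op 3 (add_cursor(3)): buffer="lvqlauzl" (len 8), cursors c1@0 c2@3 c4@3 c3@7, authorship 1..2...3

Answer: lvqlauzl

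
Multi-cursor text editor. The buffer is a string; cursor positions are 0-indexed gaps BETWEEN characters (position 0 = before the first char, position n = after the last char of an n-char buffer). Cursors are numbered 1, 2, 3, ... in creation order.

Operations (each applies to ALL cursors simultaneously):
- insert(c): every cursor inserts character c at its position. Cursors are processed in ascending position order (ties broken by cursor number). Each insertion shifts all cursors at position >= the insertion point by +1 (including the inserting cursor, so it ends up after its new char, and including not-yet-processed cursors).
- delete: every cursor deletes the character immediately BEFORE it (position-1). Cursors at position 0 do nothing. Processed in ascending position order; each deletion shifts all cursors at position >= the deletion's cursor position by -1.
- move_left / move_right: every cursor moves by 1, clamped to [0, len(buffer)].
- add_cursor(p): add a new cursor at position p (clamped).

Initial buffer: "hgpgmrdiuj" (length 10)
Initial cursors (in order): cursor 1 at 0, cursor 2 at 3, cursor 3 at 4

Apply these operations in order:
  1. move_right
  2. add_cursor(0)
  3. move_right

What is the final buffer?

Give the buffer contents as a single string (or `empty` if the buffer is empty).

Answer: hgpgmrdiuj

Derivation:
After op 1 (move_right): buffer="hgpgmrdiuj" (len 10), cursors c1@1 c2@4 c3@5, authorship ..........
After op 2 (add_cursor(0)): buffer="hgpgmrdiuj" (len 10), cursors c4@0 c1@1 c2@4 c3@5, authorship ..........
After op 3 (move_right): buffer="hgpgmrdiuj" (len 10), cursors c4@1 c1@2 c2@5 c3@6, authorship ..........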